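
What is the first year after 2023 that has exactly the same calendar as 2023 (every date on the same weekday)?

Two years share a calendar iff Jan 1 falls on the same weekday and both are leap or both are common. 2023: Jan 1 is Sunday, common year.
2024: Jan 1 Monday, leap
2025: Jan 1 Wednesday, common
2026: Jan 1 Thursday, common
2027: Jan 1 Friday, common
2028: Jan 1 Saturday, leap
2029: Jan 1 Monday, common
2030: Jan 1 Tuesday, common
2031: Jan 1 Wednesday, common
2032: Jan 1 Thursday, leap
2033: Jan 1 Saturday, common
2034: Jan 1 Sunday, common
2034 matches on both conditions.

2034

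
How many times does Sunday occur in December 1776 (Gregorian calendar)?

December 1776 has 31 days and begins on Sunday.
The first Sunday is December 1.
Sundays fall on 1, 8, 15, 22, 29 — that's 5.

5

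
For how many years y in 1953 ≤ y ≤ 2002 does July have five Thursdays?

July has 31 days; it has five Thursdays when Thursday falls among the first (month-length − 28) days — i.e. when July 1 is one of Thursday/Wednesday/Tuesday.
July 1 by year: 1953:Wed✓ 1954:Thu✓ 1955:Fri 1956:Sun 1957:Mon 1958:Tue✓ 1959:Wed✓ 1960:Fri 1961:Sat 1962:Sun 1963:Mon 1964:Wed✓ 1965:Thu✓ 1966:Fri 1967:Sat …(20 more)… 1988:Fri 1989:Sat 1990:Sun 1991:Mon 1992:Wed✓ 1993:Thu✓ 1994:Fri 1995:Sat 1996:Mon 1997:Tue✓ 1998:Wed✓ 1999:Thu✓ 2000:Sat 2001:Sun 2002:Mon
Years with five Thursdays: 1953, 1954, 1958, 1959, 1964, 1965, 1969, 1970, 1971, 1975, 1976, 1980, 1981, 1982, 1986, 1987, 1992, 1993, 1997, 1998, 1999 → 21.

21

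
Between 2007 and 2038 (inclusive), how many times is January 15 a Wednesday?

4

Track January 15's weekday year by year (advancing +1, or +2 across a Feb 29):
  2007: Mon  2008: Tue (+1)  2009: Thu (+2)  2010: Fri (+1)  2011: Sat (+1)
  2012: Sun (+1)  2013: Tue (+2)  2014: Wed (+1) ✓  2015: Thu (+1)  2016: Fri (+1)
  2017: Sun (+2)  2018: Mon (+1)  2019: Tue (+1)  2020: Wed (+1) ✓  … (4 more years) …
  2025: Wed (+2) ✓  2026: Thu (+1)  2027: Fri (+1)  2028: Sat (+1)  2029: Mon (+2)
  2030: Tue (+1)  2031: Wed (+1) ✓  2032: Thu (+1)  2033: Sat (+2)  2034: Sun (+1)
  2035: Mon (+1)  2036: Tue (+1)  2037: Thu (+2)  2038: Fri (+1)
Wednesday years: 2014, 2020, 2025, 2031 — 4 in total.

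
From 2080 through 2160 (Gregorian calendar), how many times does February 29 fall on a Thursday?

3

Leap years in 2080–2160: 20 of them.
Feb 29 weekday advances by 5 (mod 7) from one leap year to the next four years later (or differs when a century non-leap intervenes).
Leap-day weekdays: 2080:Thu✓ 2084:Tue 2088:Sun 2092:Fri 2096:Wed 2104:Fri 2108:Wed 2112:Mon 2116:Sat 2120:Thu✓ 2124:Tue 2128:Sun 2132:Fri 2136:Wed 2140:Mon 2144:Sat 2148:Thu✓ 2152:Tue 2156:Sun 2160:Fri
Thursday: 2080, 2120, 2148 → 3.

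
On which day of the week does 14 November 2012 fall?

January 1, 2012 is a Sunday.
November 14 is day 319 of the year, i.e. 318 days after Jan 1.
318 mod 7 = 3, so advance 3 weekdays from Sunday: Wednesday.

Wednesday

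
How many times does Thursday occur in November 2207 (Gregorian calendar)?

November 2207 has 30 days and begins on Sunday.
The first Thursday is November 5.
Thursdays fall on 5, 12, 19, 26 — that's 4.

4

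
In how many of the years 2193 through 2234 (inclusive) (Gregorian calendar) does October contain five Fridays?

18

October has 31 days; it has five Fridays when Friday falls among the first (month-length − 28) days — i.e. when October 1 is one of Friday/Thursday/Wednesday.
October 1 by year: 2193:Tue 2194:Wed✓ 2195:Thu✓ 2196:Sat 2197:Sun 2198:Mon 2199:Tue 2200:Wed✓ 2201:Thu✓ 2202:Fri✓ 2203:Sat 2204:Mon 2205:Tue 2206:Wed✓ 2207:Thu✓ …(12 more)… 2220:Sun 2221:Mon 2222:Tue 2223:Wed✓ 2224:Fri✓ 2225:Sat 2226:Sun 2227:Mon 2228:Wed✓ 2229:Thu✓ 2230:Fri✓ 2231:Sat 2232:Mon 2233:Tue 2234:Wed✓
Years with five Fridays: 2194, 2195, 2200, 2201, 2202, 2206, 2207, 2212, 2213, 2217, 2218, 2219, 2223, 2224, 2228, 2229, 2230, 2234 → 18.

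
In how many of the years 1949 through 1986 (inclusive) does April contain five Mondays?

April has 30 days; it has five Mondays when Monday falls among the first (month-length − 28) days — i.e. when April 1 is one of Monday/Sunday.
April 1 by year: 1949:Fri 1950:Sat 1951:Sun✓ 1952:Tue 1953:Wed 1954:Thu 1955:Fri 1956:Sun✓ 1957:Mon✓ 1958:Tue 1959:Wed 1960:Fri 1961:Sat 1962:Sun✓ 1963:Mon✓ …(8 more)… 1972:Sat 1973:Sun✓ 1974:Mon✓ 1975:Tue 1976:Thu 1977:Fri 1978:Sat 1979:Sun✓ 1980:Tue 1981:Wed 1982:Thu 1983:Fri 1984:Sun✓ 1985:Mon✓ 1986:Tue
Years with five Mondays: 1951, 1956, 1957, 1962, 1963, 1968, 1973, 1974, 1979, 1984, 1985 → 11.

11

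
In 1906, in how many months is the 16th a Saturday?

Check the 16th of each month of 1906: Jan 16: Tue, Feb 16: Fri, Mar 16: Fri, Apr 16: Mon, May 16: Wed, Jun 16: Sat, Jul 16: Mon, Aug 16: Thu, Sep 16: Sun, Oct 16: Tue, Nov 16: Fri, Dec 16: Sun.
Saturday occurs in June — 1 month.

1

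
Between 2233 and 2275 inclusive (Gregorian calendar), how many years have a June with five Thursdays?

June has 30 days; it has five Thursdays when Thursday falls among the first (month-length − 28) days — i.e. when June 1 is one of Thursday/Wednesday.
June 1 by year: 2233:Sat 2234:Sun 2235:Mon 2236:Wed✓ 2237:Thu✓ 2238:Fri 2239:Sat 2240:Mon 2241:Tue 2242:Wed✓ 2243:Thu✓ 2244:Sat 2245:Sun 2246:Mon 2247:Tue …(13 more)… 2261:Sat 2262:Sun 2263:Mon 2264:Wed✓ 2265:Thu✓ 2266:Fri 2267:Sat 2268:Mon 2269:Tue 2270:Wed✓ 2271:Thu✓ 2272:Sat 2273:Sun 2274:Mon 2275:Tue
Years with five Thursdays: 2236, 2237, 2242, 2243, 2248, 2253, 2254, 2259, 2264, 2265, 2270, 2271 → 12.

12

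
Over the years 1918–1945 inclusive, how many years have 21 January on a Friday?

Track 21 January's weekday year by year (advancing +1, or +2 across a Feb 29):
  1918: Mon  1919: Tue (+1)  1920: Wed (+1)  1921: Fri (+2) ✓  1922: Sat (+1)
  1923: Sun (+1)  1924: Mon (+1)  1925: Wed (+2)  1926: Thu (+1)  1927: Fri (+1) ✓
  1928: Sat (+1)  1929: Mon (+2)  1930: Tue (+1)  1931: Wed (+1)  1932: Thu (+1)
  1933: Sat (+2)  1934: Sun (+1)  1935: Mon (+1)  1936: Tue (+1)  1937: Thu (+2)
  1938: Fri (+1) ✓  1939: Sat (+1)  1940: Sun (+1)  1941: Tue (+2)  1942: Wed (+1)
  1943: Thu (+1)  1944: Fri (+1) ✓  1945: Sun (+2)
Friday years: 1921, 1927, 1938, 1944 — 4 in total.

4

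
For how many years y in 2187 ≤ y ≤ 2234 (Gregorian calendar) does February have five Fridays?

2

February has 28 days (29 in leap years); it has five Fridays when Friday falls among the first (month-length − 28) days — i.e. when February 1 is Friday in a leap year (never in a common year).
February 1 by year: 2187:Thu 2188:Fri✓ 2189:Sun 2190:Mon 2191:Tue 2192:Wed 2193:Fri 2194:Sat 2195:Sun 2196:Mon 2197:Wed 2198:Thu 2199:Fri 2200:Sat 2201:Sun …(18 more)… 2220:Tue 2221:Thu 2222:Fri 2223:Sat 2224:Sun 2225:Tue 2226:Wed 2227:Thu 2228:Fri✓ 2229:Sun 2230:Mon 2231:Tue 2232:Wed 2233:Fri 2234:Sat
Years with five Fridays: 2188, 2228 → 2.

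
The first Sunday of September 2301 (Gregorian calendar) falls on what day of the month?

September 1, 2301 is a Sunday, so the first Sunday is the 1st.
The first Sunday is 1 + 0 = 1.

1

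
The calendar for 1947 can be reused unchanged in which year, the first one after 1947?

1958

Two years share a calendar iff Jan 1 falls on the same weekday and both are leap or both are common. 1947: Jan 1 is Wednesday, common year.
1948: Jan 1 Thursday, leap
1949: Jan 1 Saturday, common
1950: Jan 1 Sunday, common
1951: Jan 1 Monday, common
1952: Jan 1 Tuesday, leap
1953: Jan 1 Thursday, common
1954: Jan 1 Friday, common
1955: Jan 1 Saturday, common
1956: Jan 1 Sunday, leap
1957: Jan 1 Tuesday, common
1958: Jan 1 Wednesday, common
1958 matches on both conditions.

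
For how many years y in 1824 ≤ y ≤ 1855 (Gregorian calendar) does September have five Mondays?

September has 30 days; it has five Mondays when Monday falls among the first (month-length − 28) days — i.e. when September 1 is one of Monday/Sunday.
September 1 by year: 1824:Wed 1825:Thu 1826:Fri 1827:Sat 1828:Mon✓ 1829:Tue 1830:Wed 1831:Thu 1832:Sat 1833:Sun✓ 1834:Mon✓ 1835:Tue 1836:Thu 1837:Fri 1838:Sat 1839:Sun✓ 1840:Tue 1841:Wed 1842:Thu 1843:Fri 1844:Sun✓ 1845:Mon✓ 1846:Tue 1847:Wed 1848:Fri 1849:Sat 1850:Sun✓ 1851:Mon✓ 1852:Wed 1853:Thu 1854:Fri 1855:Sat
Years with five Mondays: 1828, 1833, 1834, 1839, 1844, 1845, 1850, 1851 → 8.

8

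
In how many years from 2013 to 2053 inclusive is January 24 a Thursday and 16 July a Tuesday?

5

Check each year's weekday for January 24 and 16 July:
  2013: Thu/Tue ✓  2014: Fri/Wed  2015: Sat/Thu  2016: Sun/Sat  2017: Tue/Sun  2018: Wed/Mon  2019: Thu/Tue ✓  2020: Fri/Thu  2021: Sun/Fri  2022: Mon/Sat  2023: Tue/Sun  2024: Wed/Tue  2025: Fri/Wed  2026: Sat/Thu  …(13 more)…  2040: Tue/Mon  2041: Thu/Tue ✓  2042: Fri/Wed  2043: Sat/Thu  2044: Sun/Sat  2045: Tue/Sun  2046: Wed/Mon  2047: Thu/Tue ✓  2048: Fri/Thu  2049: Sun/Fri  2050: Mon/Sat  2051: Tue/Sun  2052: Wed/Tue  2053: Fri/Wed
Both conditions hold in: 2013, 2019, 2030, 2041, 2047 — 5.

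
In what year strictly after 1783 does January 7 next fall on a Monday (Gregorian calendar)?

1788

From one year to the next, a fixed date's weekday advances by 1, or by 2 when a Feb 29 lies between the two dates.
1783: January 7 is Tuesday.
1784: Wednesday (+1)
1785: Friday (+2)
1786: Saturday (+1)
1787: Sunday (+1)
1788: Monday (+1)
January 7 falls on a Monday in 1788.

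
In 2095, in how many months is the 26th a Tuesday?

Check the 26th of each month of 2095: Jan 26: Wed, Feb 26: Sat, Mar 26: Sat, Apr 26: Tue, May 26: Thu, Jun 26: Sun, Jul 26: Tue, Aug 26: Fri, Sep 26: Mon, Oct 26: Wed, Nov 26: Sat, Dec 26: Mon.
Tuesday occurs in April, July — 2 months.

2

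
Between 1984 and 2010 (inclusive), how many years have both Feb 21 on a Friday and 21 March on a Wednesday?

Check each year's weekday for Feb 21 and 21 March:
  1984: Tue/Wed  1985: Thu/Thu  1986: Fri/Fri  1987: Sat/Sat  1988: Sun/Mon  1989: Tue/Tue  1990: Wed/Wed  1991: Thu/Thu  1992: Fri/Sat  1993: Sun/Sun  1994: Mon/Mon  1995: Tue/Tue  1996: Wed/Thu  1997: Fri/Fri  1998: Sat/Sat  1999: Sun/Sun  2000: Mon/Tue  2001: Wed/Wed  2002: Thu/Thu  2003: Fri/Fri  2004: Sat/Sun  2005: Mon/Mon  2006: Tue/Tue  2007: Wed/Wed  2008: Thu/Fri  2009: Sat/Sat  2010: Sun/Sun
Both conditions hold in: no year — 0.

0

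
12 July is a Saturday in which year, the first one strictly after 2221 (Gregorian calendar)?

From one year to the next, a fixed date's weekday advances by 1, or by 2 when a Feb 29 lies between the two dates.
2221: July 12 is Thursday.
2222: Friday (+1)
2223: Saturday (+1)
12 July falls on a Saturday in 2223.

2223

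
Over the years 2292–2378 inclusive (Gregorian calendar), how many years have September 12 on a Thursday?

Track September 12's weekday year by year (advancing +1, or +2 across a Feb 29):
  2292: Mon  2293: Tue (+1)  2294: Wed (+1)  2295: Thu (+1) ✓  2296: Sat (+2)
  2297: Sun (+1)  2298: Mon (+1)  2299: Tue (+1)  2300: Wed (+1)  2301: Thu (+1) ✓
  2302: Fri (+1)  2303: Sat (+1)  2304: Mon (+2)  2305: Tue (+1)  … (59 more years) …
  2365: Sun (+1)  2366: Mon (+1)  2367: Tue (+1)  2368: Thu (+2) ✓  2369: Fri (+1)
  2370: Sat (+1)  2371: Sun (+1)  2372: Tue (+2)  2373: Wed (+1)  2374: Thu (+1) ✓
  2375: Fri (+1)  2376: Sun (+2)  2377: Mon (+1)  2378: Tue (+1)
Thursday years: 2295, 2301, 2307, 2312, 2318, 2329, 2335, 2340, 2346, 2357, 2363, 2368, 2374 — 13 in total.

13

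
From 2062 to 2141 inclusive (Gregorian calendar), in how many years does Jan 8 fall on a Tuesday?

12

Track Jan 8's weekday year by year (advancing +1, or +2 across a Feb 29):
  2062: Sun  2063: Mon (+1)  2064: Tue (+1) ✓  2065: Thu (+2)  2066: Fri (+1)
  2067: Sat (+1)  2068: Sun (+1)  2069: Tue (+2) ✓  2070: Wed (+1)  2071: Thu (+1)
  2072: Fri (+1)  2073: Sun (+2)  2074: Mon (+1)  2075: Tue (+1) ✓  … (52 more years) …
  2128: Thu (+1)  2129: Sat (+2)  2130: Sun (+1)  2131: Mon (+1)  2132: Tue (+1) ✓
  2133: Thu (+2)  2134: Fri (+1)  2135: Sat (+1)  2136: Sun (+1)  2137: Tue (+2) ✓
  2138: Wed (+1)  2139: Thu (+1)  2140: Fri (+1)  2141: Sun (+2)
Tuesday years: 2064, 2069, 2075, 2086, 2092, 2097, 2104, 2109, 2115, 2126, 2132, 2137 — 12 in total.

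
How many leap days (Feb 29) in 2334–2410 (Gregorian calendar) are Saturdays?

Leap years in 2334–2410: 19 of them.
Feb 29 weekday advances by 5 (mod 7) from one leap year to the next four years later (or differs when a century non-leap intervenes).
Leap-day weekdays: 2336:Sat✓ 2340:Thu 2344:Tue 2348:Sun 2352:Fri 2356:Wed 2360:Mon 2364:Sat✓ 2368:Thu 2372:Tue 2376:Sun 2380:Fri 2384:Wed 2388:Mon 2392:Sat✓ 2396:Thu 2400:Tue 2404:Sun 2408:Fri
Saturday: 2336, 2364, 2392 → 3.

3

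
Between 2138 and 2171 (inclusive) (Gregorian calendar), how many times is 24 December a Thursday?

5

Track 24 December's weekday year by year (advancing +1, or +2 across a Feb 29):
  2138: Wed  2139: Thu (+1) ✓  2140: Sat (+2)  2141: Sun (+1)  2142: Mon (+1)
  2143: Tue (+1)  2144: Thu (+2) ✓  2145: Fri (+1)  2146: Sat (+1)  2147: Sun (+1)
  2148: Tue (+2)  2149: Wed (+1)  2150: Thu (+1) ✓  2151: Fri (+1)  … (6 more years) …
  2158: Sun (+1)  2159: Mon (+1)  2160: Wed (+2)  2161: Thu (+1) ✓  2162: Fri (+1)
  2163: Sat (+1)  2164: Mon (+2)  2165: Tue (+1)  2166: Wed (+1)  2167: Thu (+1) ✓
  2168: Sat (+2)  2169: Sun (+1)  2170: Mon (+1)  2171: Tue (+1)
Thursday years: 2139, 2144, 2150, 2161, 2167 — 5 in total.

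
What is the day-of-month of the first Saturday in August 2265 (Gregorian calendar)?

5

August 1, 2265 is a Tuesday, so the first Saturday is the 5th.
The first Saturday is 5 + 0 = 5.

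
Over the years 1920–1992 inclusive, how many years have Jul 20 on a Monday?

Track Jul 20's weekday year by year (advancing +1, or +2 across a Feb 29):
  1920: Tue  1921: Wed (+1)  1922: Thu (+1)  1923: Fri (+1)  1924: Sun (+2)
  1925: Mon (+1) ✓  1926: Tue (+1)  1927: Wed (+1)  1928: Fri (+2)  1929: Sat (+1)
  1930: Sun (+1)  1931: Mon (+1) ✓  1932: Wed (+2)  1933: Thu (+1)  … (45 more years) …
  1979: Fri (+1)  1980: Sun (+2)  1981: Mon (+1) ✓  1982: Tue (+1)  1983: Wed (+1)
  1984: Fri (+2)  1985: Sat (+1)  1986: Sun (+1)  1987: Mon (+1) ✓  1988: Wed (+2)
  1989: Thu (+1)  1990: Fri (+1)  1991: Sat (+1)  1992: Mon (+2) ✓
Monday years: 1925, 1931, 1936, 1942, 1953, 1959, 1964, 1970, 1981, 1987, 1992 — 11 in total.

11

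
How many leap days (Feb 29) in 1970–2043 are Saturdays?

2

Leap years in 1970–2043: 18 of them.
Feb 29 weekday advances by 5 (mod 7) from one leap year to the next four years later (or differs when a century non-leap intervenes).
Leap-day weekdays: 1972:Tue 1976:Sun 1980:Fri 1984:Wed 1988:Mon 1992:Sat✓ 1996:Thu 2000:Tue 2004:Sun 2008:Fri 2012:Wed 2016:Mon 2020:Sat✓ 2024:Thu 2028:Tue 2032:Sun 2036:Fri 2040:Wed
Saturday: 1992, 2020 → 2.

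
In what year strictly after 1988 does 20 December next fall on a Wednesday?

From one year to the next, a fixed date's weekday advances by 1, or by 2 when a Feb 29 lies between the two dates.
1988: December 20 is Tuesday.
1989: Wednesday (+1)
20 December falls on a Wednesday in 1989.

1989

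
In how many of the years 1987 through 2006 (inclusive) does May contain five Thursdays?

7

May has 31 days; it has five Thursdays when Thursday falls among the first (month-length − 28) days — i.e. when May 1 is one of Thursday/Wednesday/Tuesday.
May 1 by year: 1987:Fri 1988:Sun 1989:Mon 1990:Tue✓ 1991:Wed✓ 1992:Fri 1993:Sat 1994:Sun 1995:Mon 1996:Wed✓ 1997:Thu✓ 1998:Fri 1999:Sat 2000:Mon 2001:Tue✓ 2002:Wed✓ 2003:Thu✓ 2004:Sat 2005:Sun 2006:Mon
Years with five Thursdays: 1990, 1991, 1996, 1997, 2001, 2002, 2003 → 7.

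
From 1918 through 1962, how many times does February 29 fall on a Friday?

2

Leap years in 1918–1962: 11 of them.
Feb 29 weekday advances by 5 (mod 7) from one leap year to the next four years later (or differs when a century non-leap intervenes).
Leap-day weekdays: 1920:Sun 1924:Fri✓ 1928:Wed 1932:Mon 1936:Sat 1940:Thu 1944:Tue 1948:Sun 1952:Fri✓ 1956:Wed 1960:Mon
Friday: 1924, 1952 → 2.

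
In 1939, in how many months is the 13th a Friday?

Check the 13th of each month of 1939: Jan 13: Fri, Feb 13: Mon, Mar 13: Mon, Apr 13: Thu, May 13: Sat, Jun 13: Tue, Jul 13: Thu, Aug 13: Sun, Sep 13: Wed, Oct 13: Fri, Nov 13: Mon, Dec 13: Wed.
Friday occurs in January, October — 2 months.

2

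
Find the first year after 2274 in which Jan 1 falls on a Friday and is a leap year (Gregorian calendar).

Jan 1 advances by 2 weekdays after a leap year and by 1 after a common year.
2274: Jan 1 is Thursday.
2275: Friday
2276: Saturday (leap)
2277: Monday
2278: Tuesday
2279: Wednesday
2280: Thursday (leap)
2281: Saturday
2282: Sunday
2283: Monday
2284: Tuesday (leap)
2285: Thursday
2286: Friday
2287: Saturday
2288: Sunday (leap)
2289: Tuesday
2290: Wednesday
2291: Thursday
2292: Friday (leap)
2292 begins on a Friday and is a leap year.

2292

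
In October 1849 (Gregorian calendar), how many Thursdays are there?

4

October 1849 has 31 days and begins on Monday.
The first Thursday is October 4.
Thursdays fall on 4, 11, 18, 25 — that's 4.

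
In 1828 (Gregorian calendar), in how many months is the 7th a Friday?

2

Check the 7th of each month of 1828: Jan 7: Mon, Feb 7: Thu, Mar 7: Fri, Apr 7: Mon, May 7: Wed, Jun 7: Sat, Jul 7: Mon, Aug 7: Thu, Sep 7: Sun, Oct 7: Tue, Nov 7: Fri, Dec 7: Sun.
Friday occurs in March, November — 2 months.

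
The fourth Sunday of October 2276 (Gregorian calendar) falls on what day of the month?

22

October 1, 2276 is a Sunday, so the first Sunday is the 1st.
The fourth Sunday is 1 + 21 = 22.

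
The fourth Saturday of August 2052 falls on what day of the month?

24

August 1, 2052 is a Thursday, so the first Saturday is the 3rd.
The fourth Saturday is 3 + 21 = 24.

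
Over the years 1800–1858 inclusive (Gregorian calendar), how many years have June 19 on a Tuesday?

Track June 19's weekday year by year (advancing +1, or +2 across a Feb 29):
  1800: Thu  1801: Fri (+1)  1802: Sat (+1)  1803: Sun (+1)  1804: Tue (+2) ✓
  1805: Wed (+1)  1806: Thu (+1)  1807: Fri (+1)  1808: Sun (+2)  1809: Mon (+1)
  1810: Tue (+1) ✓  1811: Wed (+1)  1812: Fri (+2)  1813: Sat (+1)  … (31 more years) …
  1845: Thu (+1)  1846: Fri (+1)  1847: Sat (+1)  1848: Mon (+2)  1849: Tue (+1) ✓
  1850: Wed (+1)  1851: Thu (+1)  1852: Sat (+2)  1853: Sun (+1)  1854: Mon (+1)
  1855: Tue (+1) ✓  1856: Thu (+2)  1857: Fri (+1)  1858: Sat (+1)
Tuesday years: 1804, 1810, 1821, 1827, 1832, 1838, 1849, 1855 — 8 in total.

8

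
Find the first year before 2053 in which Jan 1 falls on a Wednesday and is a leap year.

2048

Jan 1 advances by 2 weekdays after a leap year and by 1 after a common year.
2053: Jan 1 is Wednesday.
2052: Monday (leap)
2051: Sunday
2050: Saturday
2049: Friday
2048: Wednesday (leap)
2048 begins on a Wednesday and is a leap year.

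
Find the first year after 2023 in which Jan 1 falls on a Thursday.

2026

Jan 1 advances by 2 weekdays after a leap year and by 1 after a common year.
2023: Jan 1 is Sunday.
2024: Monday (leap)
2025: Wednesday
2026: Thursday
2026 begins on a Thursday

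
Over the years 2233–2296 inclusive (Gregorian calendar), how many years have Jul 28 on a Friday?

9

Track Jul 28's weekday year by year (advancing +1, or +2 across a Feb 29):
  2233: Sun  2234: Mon (+1)  2235: Tue (+1)  2236: Thu (+2)  2237: Fri (+1) ✓
  2238: Sat (+1)  2239: Sun (+1)  2240: Tue (+2)  2241: Wed (+1)  2242: Thu (+1)
  2243: Fri (+1) ✓  2244: Sun (+2)  2245: Mon (+1)  2246: Tue (+1)  … (36 more years) …
  2283: Sat (+1)  2284: Mon (+2)  2285: Tue (+1)  2286: Wed (+1)  2287: Thu (+1)
  2288: Sat (+2)  2289: Sun (+1)  2290: Mon (+1)  2291: Tue (+1)  2292: Thu (+2)
  2293: Fri (+1) ✓  2294: Sat (+1)  2295: Sun (+1)  2296: Tue (+2)
Friday years: 2237, 2243, 2248, 2254, 2265, 2271, 2276, 2282, 2293 — 9 in total.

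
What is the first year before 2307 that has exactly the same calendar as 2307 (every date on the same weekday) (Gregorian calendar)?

Two years share a calendar iff Jan 1 falls on the same weekday and both are leap or both are common. 2307: Jan 1 is Tuesday, common year.
2306: Jan 1 Monday, common
2305: Jan 1 Sunday, common
2304: Jan 1 Friday, leap
2303: Jan 1 Thursday, common
2302: Jan 1 Wednesday, common
2301: Jan 1 Tuesday, common
2301 matches on both conditions.

2301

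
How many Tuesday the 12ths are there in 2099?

1

Check the 12th of each month of 2099: Jan 12: Mon, Feb 12: Thu, Mar 12: Thu, Apr 12: Sun, May 12: Tue, Jun 12: Fri, Jul 12: Sun, Aug 12: Wed, Sep 12: Sat, Oct 12: Mon, Nov 12: Thu, Dec 12: Sat.
Tuesday occurs in May — 1 month.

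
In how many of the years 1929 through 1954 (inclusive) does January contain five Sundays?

January has 31 days; it has five Sundays when Sunday falls among the first (month-length − 28) days — i.e. when January 1 is one of Sunday/Saturday/Friday.
January 1 by year: 1929:Tue 1930:Wed 1931:Thu 1932:Fri✓ 1933:Sun✓ 1934:Mon 1935:Tue 1936:Wed 1937:Fri✓ 1938:Sat✓ 1939:Sun✓ 1940:Mon 1941:Wed 1942:Thu 1943:Fri✓ 1944:Sat✓ 1945:Mon 1946:Tue 1947:Wed 1948:Thu 1949:Sat✓ 1950:Sun✓ 1951:Mon 1952:Tue 1953:Thu 1954:Fri✓
Years with five Sundays: 1932, 1933, 1937, 1938, 1939, 1943, 1944, 1949, 1950, 1954 → 10.

10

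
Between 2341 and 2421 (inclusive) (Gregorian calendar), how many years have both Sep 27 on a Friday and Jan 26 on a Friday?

Check each year's weekday for Sep 27 and Jan 26:
  2341: Sat/Sun  2342: Sun/Mon  2343: Mon/Tue  2344: Wed/Wed  2345: Thu/Fri  2346: Fri/Sat  2347: Sat/Sun  2348: Mon/Mon  2349: Tue/Wed  2350: Wed/Thu  2351: Thu/Fri  2352: Sat/Sat  2353: Sun/Mon  2354: Mon/Tue  …(53 more)…  2408: Sat/Sat  2409: Sun/Mon  2410: Mon/Tue  2411: Tue/Wed  2412: Thu/Thu  2413: Fri/Sat  2414: Sat/Sun  2415: Sun/Mon  2416: Tue/Tue  2417: Wed/Thu  2418: Thu/Fri  2419: Fri/Sat  2420: Sun/Sun  2421: Mon/Tue
Both conditions hold in: 2368, 2396 — 2.

2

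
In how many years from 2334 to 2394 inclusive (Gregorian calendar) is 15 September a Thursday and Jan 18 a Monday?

2

Check each year's weekday for 15 September and Jan 18:
  2334: Sat/Thu  2335: Sun/Fri  2336: Tue/Sat  2337: Wed/Mon  2338: Thu/Tue  2339: Fri/Wed  2340: Sun/Thu  2341: Mon/Sat  2342: Tue/Sun  2343: Wed/Mon  2344: Fri/Tue  2345: Sat/Thu  2346: Sun/Fri  2347: Mon/Sat  …(33 more)…  2381: Tue/Sun  2382: Wed/Mon  2383: Thu/Tue  2384: Sat/Wed  2385: Sun/Fri  2386: Mon/Sat  2387: Tue/Sun  2388: Thu/Mon ✓  2389: Fri/Wed  2390: Sat/Thu  2391: Sun/Fri  2392: Tue/Sat  2393: Wed/Mon  2394: Thu/Tue
Both conditions hold in: 2360, 2388 — 2.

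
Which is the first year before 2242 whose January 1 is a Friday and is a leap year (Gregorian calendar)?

2236

Jan 1 advances by 2 weekdays after a leap year and by 1 after a common year.
2242: Jan 1 is Saturday.
2241: Friday
2240: Wednesday (leap)
2239: Tuesday
2238: Monday
2237: Sunday
2236: Friday (leap)
2236 begins on a Friday and is a leap year.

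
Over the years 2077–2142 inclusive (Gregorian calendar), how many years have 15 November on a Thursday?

10

Track 15 November's weekday year by year (advancing +1, or +2 across a Feb 29):
  2077: Mon  2078: Tue (+1)  2079: Wed (+1)  2080: Fri (+2)  2081: Sat (+1)
  2082: Sun (+1)  2083: Mon (+1)  2084: Wed (+2)  2085: Thu (+1) ✓  2086: Fri (+1)
  2087: Sat (+1)  2088: Mon (+2)  2089: Tue (+1)  2090: Wed (+1)  … (38 more years) …
  2129: Tue (+1)  2130: Wed (+1)  2131: Thu (+1) ✓  2132: Sat (+2)  2133: Sun (+1)
  2134: Mon (+1)  2135: Tue (+1)  2136: Thu (+2) ✓  2137: Fri (+1)  2138: Sat (+1)
  2139: Sun (+1)  2140: Tue (+2)  2141: Wed (+1)  2142: Thu (+1) ✓
Thursday years: 2085, 2091, 2096, 2103, 2108, 2114, 2125, 2131, 2136, 2142 — 10 in total.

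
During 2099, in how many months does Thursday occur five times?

A month of length L has five Thursdays iff its first Thursday is on day ≤ L−28 (so day 1–3 in a 31-day month, 1–2 in a 30-day month, day 1 in a leap February).
Checking each month of 2099: Jan starts Thu (31d) ✓; Feb starts Sun (28d); Mar starts Sun (31d); Apr starts Wed (30d) ✓; May starts Fri (31d); Jun starts Mon (30d); Jul starts Wed (31d) ✓; Aug starts Sat (31d); Sep starts Tue (30d); Oct starts Thu (31d) ✓; Nov starts Sun (30d); Dec starts Tue (31d) ✓.
Five-Thursday months: January, April, July, October, December → 5.

5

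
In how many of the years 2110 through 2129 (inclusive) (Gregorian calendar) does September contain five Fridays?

6

September has 30 days; it has five Fridays when Friday falls among the first (month-length − 28) days — i.e. when September 1 is one of Friday/Thursday.
September 1 by year: 2110:Mon 2111:Tue 2112:Thu✓ 2113:Fri✓ 2114:Sat 2115:Sun 2116:Tue 2117:Wed 2118:Thu✓ 2119:Fri✓ 2120:Sun 2121:Mon 2122:Tue 2123:Wed 2124:Fri✓ 2125:Sat 2126:Sun 2127:Mon 2128:Wed 2129:Thu✓
Years with five Fridays: 2112, 2113, 2118, 2119, 2124, 2129 → 6.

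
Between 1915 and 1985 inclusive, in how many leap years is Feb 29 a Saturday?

Leap years in 1915–1985: 18 of them.
Feb 29 weekday advances by 5 (mod 7) from one leap year to the next four years later (or differs when a century non-leap intervenes).
Leap-day weekdays: 1916:Tue 1920:Sun 1924:Fri 1928:Wed 1932:Mon 1936:Sat✓ 1940:Thu 1944:Tue 1948:Sun 1952:Fri 1956:Wed 1960:Mon 1964:Sat✓ 1968:Thu 1972:Tue 1976:Sun 1980:Fri 1984:Wed
Saturday: 1936, 1964 → 2.

2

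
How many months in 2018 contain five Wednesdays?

4

A month of length L has five Wednesdays iff its first Wednesday is on day ≤ L−28 (so day 1–3 in a 31-day month, 1–2 in a 30-day month, day 1 in a leap February).
Checking each month of 2018: Jan starts Mon (31d) ✓; Feb starts Thu (28d); Mar starts Thu (31d); Apr starts Sun (30d); May starts Tue (31d) ✓; Jun starts Fri (30d); Jul starts Sun (31d); Aug starts Wed (31d) ✓; Sep starts Sat (30d); Oct starts Mon (31d) ✓; Nov starts Thu (30d); Dec starts Sat (31d).
Five-Wednesday months: January, May, August, October → 4.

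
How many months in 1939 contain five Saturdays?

A month of length L has five Saturdays iff its first Saturday is on day ≤ L−28 (so day 1–3 in a 31-day month, 1–2 in a 30-day month, day 1 in a leap February).
Checking each month of 1939: Jan starts Sun (31d); Feb starts Wed (28d); Mar starts Wed (31d); Apr starts Sat (30d) ✓; May starts Mon (31d); Jun starts Thu (30d); Jul starts Sat (31d) ✓; Aug starts Tue (31d); Sep starts Fri (30d) ✓; Oct starts Sun (31d); Nov starts Wed (30d); Dec starts Fri (31d) ✓.
Five-Saturday months: April, July, September, December → 4.

4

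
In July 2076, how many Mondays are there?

4

July 2076 has 31 days and begins on Wednesday.
The first Monday is July 6.
Mondays fall on 6, 13, 20, 27 — that's 4.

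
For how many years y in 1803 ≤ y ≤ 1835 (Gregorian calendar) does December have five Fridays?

December has 31 days; it has five Fridays when Friday falls among the first (month-length − 28) days — i.e. when December 1 is one of Friday/Thursday/Wednesday.
December 1 by year: 1803:Thu✓ 1804:Sat 1805:Sun 1806:Mon 1807:Tue 1808:Thu✓ 1809:Fri✓ 1810:Sat 1811:Sun 1812:Tue 1813:Wed✓ 1814:Thu✓ 1815:Fri✓ 1816:Sun 1817:Mon …(3 more)… 1821:Sat 1822:Sun 1823:Mon 1824:Wed✓ 1825:Thu✓ 1826:Fri✓ 1827:Sat 1828:Mon 1829:Tue 1830:Wed✓ 1831:Thu✓ 1832:Sat 1833:Sun 1834:Mon 1835:Tue
Years with five Fridays: 1803, 1808, 1809, 1813, 1814, 1815, 1819, 1820, 1824, 1825, 1826, 1830, 1831 → 13.

13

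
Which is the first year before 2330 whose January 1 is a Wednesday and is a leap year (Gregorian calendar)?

Jan 1 advances by 2 weekdays after a leap year and by 1 after a common year.
2330: Jan 1 is Wednesday.
2329: Tuesday
2328: Sunday (leap)
2327: Saturday
2326: Friday
2325: Thursday
2324: Tuesday (leap)
2323: Monday
2322: Sunday
2321: Saturday
2320: Thursday (leap)
2319: Wednesday
2318: Tuesday
2317: Monday
2316: Saturday (leap)
2315: Friday
2314: Thursday
2313: Wednesday
2312: Monday (leap)
2311: Sunday
2310: Saturday
2309: Friday
2308: Wednesday (leap)
2308 begins on a Wednesday and is a leap year.

2308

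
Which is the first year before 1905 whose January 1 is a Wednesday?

Jan 1 advances by 2 weekdays after a leap year and by 1 after a common year.
1905: Jan 1 is Sunday.
1904: Friday (leap)
1903: Thursday
1902: Wednesday
1902 begins on a Wednesday

1902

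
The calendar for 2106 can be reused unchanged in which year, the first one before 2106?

2100

Two years share a calendar iff Jan 1 falls on the same weekday and both are leap or both are common. 2106: Jan 1 is Friday, common year.
2105: Jan 1 Thursday, common
2104: Jan 1 Tuesday, leap
2103: Jan 1 Monday, common
2102: Jan 1 Sunday, common
2101: Jan 1 Saturday, common
2100: Jan 1 Friday, common
2100 matches on both conditions.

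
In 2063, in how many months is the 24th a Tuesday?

2

Check the 24th of each month of 2063: Jan 24: Wed, Feb 24: Sat, Mar 24: Sat, Apr 24: Tue, May 24: Thu, Jun 24: Sun, Jul 24: Tue, Aug 24: Fri, Sep 24: Mon, Oct 24: Wed, Nov 24: Sat, Dec 24: Mon.
Tuesday occurs in April, July — 2 months.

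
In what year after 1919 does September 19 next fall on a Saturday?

1925

From one year to the next, a fixed date's weekday advances by 1, or by 2 when a Feb 29 lies between the two dates.
1919: September 19 is Friday.
1920: Sunday (+2)
1921: Monday (+1)
1922: Tuesday (+1)
1923: Wednesday (+1)
1924: Friday (+2)
1925: Saturday (+1)
September 19 falls on a Saturday in 1925.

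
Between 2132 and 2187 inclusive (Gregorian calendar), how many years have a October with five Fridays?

October has 31 days; it has five Fridays when Friday falls among the first (month-length − 28) days — i.e. when October 1 is one of Friday/Thursday/Wednesday.
October 1 by year: 2132:Wed✓ 2133:Thu✓ 2134:Fri✓ 2135:Sat 2136:Mon 2137:Tue 2138:Wed✓ 2139:Thu✓ 2140:Sat 2141:Sun 2142:Mon 2143:Tue 2144:Thu✓ 2145:Fri✓ 2146:Sat …(26 more)… 2173:Fri✓ 2174:Sat 2175:Sun 2176:Tue 2177:Wed✓ 2178:Thu✓ 2179:Fri✓ 2180:Sun 2181:Mon 2182:Tue 2183:Wed✓ 2184:Fri✓ 2185:Sat 2186:Sun 2187:Mon
Years with five Fridays: 2132, 2133, 2134, 2138, 2139, 2144, 2145, 2149, 2150, 2151, 2155, 2156, 2160, 2161, 2162, 2166, 2167, 2172, 2173, 2177, 2178, 2179, 2183, 2184 → 24.

24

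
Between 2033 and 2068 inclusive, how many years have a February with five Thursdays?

February has 28 days (29 in leap years); it has five Thursdays when Thursday falls among the first (month-length − 28) days — i.e. when February 1 is Thursday in a leap year (never in a common year).
February 1 by year: 2033:Tue 2034:Wed 2035:Thu 2036:Fri 2037:Sun 2038:Mon 2039:Tue 2040:Wed 2041:Fri 2042:Sat 2043:Sun 2044:Mon 2045:Wed 2046:Thu 2047:Fri …(6 more)… 2054:Sun 2055:Mon 2056:Tue 2057:Thu 2058:Fri 2059:Sat 2060:Sun 2061:Tue 2062:Wed 2063:Thu 2064:Fri 2065:Sun 2066:Mon 2067:Tue 2068:Wed
Years with five Thursdays: 2052 → 1.

1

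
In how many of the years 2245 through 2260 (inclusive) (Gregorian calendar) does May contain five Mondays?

May has 31 days; it has five Mondays when Monday falls among the first (month-length − 28) days — i.e. when May 1 is one of Monday/Sunday/Saturday.
May 1 by year: 2245:Thu 2246:Fri 2247:Sat✓ 2248:Mon✓ 2249:Tue 2250:Wed 2251:Thu 2252:Sat✓ 2253:Sun✓ 2254:Mon✓ 2255:Tue 2256:Thu 2257:Fri 2258:Sat✓ 2259:Sun✓ 2260:Tue
Years with five Mondays: 2247, 2248, 2252, 2253, 2254, 2258, 2259 → 7.

7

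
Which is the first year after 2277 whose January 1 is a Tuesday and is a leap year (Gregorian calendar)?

Jan 1 advances by 2 weekdays after a leap year and by 1 after a common year.
2277: Jan 1 is Monday.
2278: Tuesday
2279: Wednesday
2280: Thursday (leap)
2281: Saturday
2282: Sunday
2283: Monday
2284: Tuesday (leap)
2284 begins on a Tuesday and is a leap year.

2284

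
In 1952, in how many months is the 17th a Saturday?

Check the 17th of each month of 1952: Jan 17: Thu, Feb 17: Sun, Mar 17: Mon, Apr 17: Thu, May 17: Sat, Jun 17: Tue, Jul 17: Thu, Aug 17: Sun, Sep 17: Wed, Oct 17: Fri, Nov 17: Mon, Dec 17: Wed.
Saturday occurs in May — 1 month.

1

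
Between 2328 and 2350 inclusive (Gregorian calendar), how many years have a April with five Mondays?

7

April has 30 days; it has five Mondays when Monday falls among the first (month-length − 28) days — i.e. when April 1 is one of Monday/Sunday.
April 1 by year: 2328:Sun✓ 2329:Mon✓ 2330:Tue 2331:Wed 2332:Fri 2333:Sat 2334:Sun✓ 2335:Mon✓ 2336:Wed 2337:Thu 2338:Fri 2339:Sat 2340:Mon✓ 2341:Tue 2342:Wed 2343:Thu 2344:Sat 2345:Sun✓ 2346:Mon✓ 2347:Tue 2348:Thu 2349:Fri 2350:Sat
Years with five Mondays: 2328, 2329, 2334, 2335, 2340, 2345, 2346 → 7.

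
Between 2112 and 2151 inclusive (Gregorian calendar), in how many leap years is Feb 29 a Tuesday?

1

Leap years in 2112–2151: 10 of them.
Feb 29 weekday advances by 5 (mod 7) from one leap year to the next four years later (or differs when a century non-leap intervenes).
Leap-day weekdays: 2112:Mon 2116:Sat 2120:Thu 2124:Tue✓ 2128:Sun 2132:Fri 2136:Wed 2140:Mon 2144:Sat 2148:Thu
Tuesday: 2124 → 1.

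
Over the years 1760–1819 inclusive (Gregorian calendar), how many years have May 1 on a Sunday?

9

Track May 1's weekday year by year (advancing +1, or +2 across a Feb 29):
  1760: Thu  1761: Fri (+1)  1762: Sat (+1)  1763: Sun (+1) ✓  1764: Tue (+2)
  1765: Wed (+1)  1766: Thu (+1)  1767: Fri (+1)  1768: Sun (+2) ✓  1769: Mon (+1)
  1770: Tue (+1)  1771: Wed (+1)  1772: Fri (+2)  1773: Sat (+1)  … (32 more years) …
  1806: Thu (+1)  1807: Fri (+1)  1808: Sun (+2) ✓  1809: Mon (+1)  1810: Tue (+1)
  1811: Wed (+1)  1812: Fri (+2)  1813: Sat (+1)  1814: Sun (+1) ✓  1815: Mon (+1)
  1816: Wed (+2)  1817: Thu (+1)  1818: Fri (+1)  1819: Sat (+1)
Sunday years: 1763, 1768, 1774, 1785, 1791, 1796, 1803, 1808, 1814 — 9 in total.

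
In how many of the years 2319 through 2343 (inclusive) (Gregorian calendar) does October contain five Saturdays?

12

October has 31 days; it has five Saturdays when Saturday falls among the first (month-length − 28) days — i.e. when October 1 is one of Saturday/Friday/Thursday.
October 1 by year: 2319:Wed 2320:Fri✓ 2321:Sat✓ 2322:Sun 2323:Mon 2324:Wed 2325:Thu✓ 2326:Fri✓ 2327:Sat✓ 2328:Mon 2329:Tue 2330:Wed 2331:Thu✓ 2332:Sat✓ 2333:Sun 2334:Mon 2335:Tue 2336:Thu✓ 2337:Fri✓ 2338:Sat✓ 2339:Sun 2340:Tue 2341:Wed 2342:Thu✓ 2343:Fri✓
Years with five Saturdays: 2320, 2321, 2325, 2326, 2327, 2331, 2332, 2336, 2337, 2338, 2342, 2343 → 12.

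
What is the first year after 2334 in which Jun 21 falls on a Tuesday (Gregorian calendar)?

2338

From one year to the next, a fixed date's weekday advances by 1, or by 2 when a Feb 29 lies between the two dates.
2334: June 21 is Thursday.
2335: Friday (+1)
2336: Sunday (+2)
2337: Monday (+1)
2338: Tuesday (+1)
Jun 21 falls on a Tuesday in 2338.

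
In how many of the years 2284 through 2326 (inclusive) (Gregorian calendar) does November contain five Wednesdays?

November has 30 days; it has five Wednesdays when Wednesday falls among the first (month-length − 28) days — i.e. when November 1 is one of Wednesday/Tuesday.
November 1 by year: 2284:Sat 2285:Sun 2286:Mon 2287:Tue✓ 2288:Thu 2289:Fri 2290:Sat 2291:Sun 2292:Tue✓ 2293:Wed✓ 2294:Thu 2295:Fri 2296:Sun 2297:Mon 2298:Tue✓ …(13 more)… 2312:Fri 2313:Sat 2314:Sun 2315:Mon 2316:Wed✓ 2317:Thu 2318:Fri 2319:Sat 2320:Mon 2321:Tue✓ 2322:Wed✓ 2323:Thu 2324:Sat 2325:Sun 2326:Mon
Years with five Wednesdays: 2287, 2292, 2293, 2298, 2299, 2304, 2305, 2310, 2311, 2316, 2321, 2322 → 12.

12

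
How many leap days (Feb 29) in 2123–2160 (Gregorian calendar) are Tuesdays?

Leap years in 2123–2160: 10 of them.
Feb 29 weekday advances by 5 (mod 7) from one leap year to the next four years later (or differs when a century non-leap intervenes).
Leap-day weekdays: 2124:Tue✓ 2128:Sun 2132:Fri 2136:Wed 2140:Mon 2144:Sat 2148:Thu 2152:Tue✓ 2156:Sun 2160:Fri
Tuesday: 2124, 2152 → 2.

2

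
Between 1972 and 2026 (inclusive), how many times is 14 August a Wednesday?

Track 14 August's weekday year by year (advancing +1, or +2 across a Feb 29):
  1972: Mon  1973: Tue (+1)  1974: Wed (+1) ✓  1975: Thu (+1)  1976: Sat (+2)
  1977: Sun (+1)  1978: Mon (+1)  1979: Tue (+1)  1980: Thu (+2)  1981: Fri (+1)
  1982: Sat (+1)  1983: Sun (+1)  1984: Tue (+2)  1985: Wed (+1) ✓  … (27 more years) …
  2013: Wed (+1) ✓  2014: Thu (+1)  2015: Fri (+1)  2016: Sun (+2)  2017: Mon (+1)
  2018: Tue (+1)  2019: Wed (+1) ✓  2020: Fri (+2)  2021: Sat (+1)  2022: Sun (+1)
  2023: Mon (+1)  2024: Wed (+2) ✓  2025: Thu (+1)  2026: Fri (+1)
Wednesday years: 1974, 1985, 1991, 1996, 2002, 2013, 2019, 2024 — 8 in total.

8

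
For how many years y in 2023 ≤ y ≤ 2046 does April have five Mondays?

April has 30 days; it has five Mondays when Monday falls among the first (month-length − 28) days — i.e. when April 1 is one of Monday/Sunday.
April 1 by year: 2023:Sat 2024:Mon✓ 2025:Tue 2026:Wed 2027:Thu 2028:Sat 2029:Sun✓ 2030:Mon✓ 2031:Tue 2032:Thu 2033:Fri 2034:Sat 2035:Sun✓ 2036:Tue 2037:Wed 2038:Thu 2039:Fri 2040:Sun✓ 2041:Mon✓ 2042:Tue 2043:Wed 2044:Fri 2045:Sat 2046:Sun✓
Years with five Mondays: 2024, 2029, 2030, 2035, 2040, 2041, 2046 → 7.

7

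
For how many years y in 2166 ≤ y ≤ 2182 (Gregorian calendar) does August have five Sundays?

August has 31 days; it has five Sundays when Sunday falls among the first (month-length − 28) days — i.e. when August 1 is one of Sunday/Saturday/Friday.
August 1 by year: 2166:Fri✓ 2167:Sat✓ 2168:Mon 2169:Tue 2170:Wed 2171:Thu 2172:Sat✓ 2173:Sun✓ 2174:Mon 2175:Tue 2176:Thu 2177:Fri✓ 2178:Sat✓ 2179:Sun✓ 2180:Tue 2181:Wed 2182:Thu
Years with five Sundays: 2166, 2167, 2172, 2173, 2177, 2178, 2179 → 7.

7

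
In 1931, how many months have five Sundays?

A month of length L has five Sundays iff its first Sunday is on day ≤ L−28 (so day 1–3 in a 31-day month, 1–2 in a 30-day month, day 1 in a leap February).
Checking each month of 1931: Jan starts Thu (31d); Feb starts Sun (28d); Mar starts Sun (31d) ✓; Apr starts Wed (30d); May starts Fri (31d) ✓; Jun starts Mon (30d); Jul starts Wed (31d); Aug starts Sat (31d) ✓; Sep starts Tue (30d); Oct starts Thu (31d); Nov starts Sun (30d) ✓; Dec starts Tue (31d).
Five-Sunday months: March, May, August, November → 4.

4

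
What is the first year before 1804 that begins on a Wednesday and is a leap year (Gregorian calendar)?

Jan 1 advances by 2 weekdays after a leap year and by 1 after a common year.
1804: Jan 1 is Sunday (leap).
1803: Saturday
1802: Friday
1801: Thursday
1800: Wednesday
1799: Tuesday
1798: Monday
1797: Sunday
1796: Friday (leap)
1795: Thursday
1794: Wednesday
1793: Tuesday
1792: Sunday (leap)
1791: Saturday
1790: Friday
1789: Thursday
1788: Tuesday (leap)
1787: Monday
1786: Sunday
1785: Saturday
1784: Thursday (leap)
1783: Wednesday
1782: Tuesday
1781: Monday
1780: Saturday (leap)
1779: Friday
1778: Thursday
1777: Wednesday
1776: Monday (leap)
1775: Sunday
1774: Saturday
1773: Friday
1772: Wednesday (leap)
1772 begins on a Wednesday and is a leap year.

1772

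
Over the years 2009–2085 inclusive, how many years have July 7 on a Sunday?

11

Track July 7's weekday year by year (advancing +1, or +2 across a Feb 29):
  2009: Tue  2010: Wed (+1)  2011: Thu (+1)  2012: Sat (+2)  2013: Sun (+1) ✓
  2014: Mon (+1)  2015: Tue (+1)  2016: Thu (+2)  2017: Fri (+1)  2018: Sat (+1)
  2019: Sun (+1) ✓  2020: Tue (+2)  2021: Wed (+1)  2022: Thu (+1)  … (49 more years) …
  2072: Thu (+2)  2073: Fri (+1)  2074: Sat (+1)  2075: Sun (+1) ✓  2076: Tue (+2)
  2077: Wed (+1)  2078: Thu (+1)  2079: Fri (+1)  2080: Sun (+2) ✓  2081: Mon (+1)
  2082: Tue (+1)  2083: Wed (+1)  2084: Fri (+2)  2085: Sat (+1)
Sunday years: 2013, 2019, 2024, 2030, 2041, 2047, 2052, 2058, 2069, 2075, 2080 — 11 in total.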